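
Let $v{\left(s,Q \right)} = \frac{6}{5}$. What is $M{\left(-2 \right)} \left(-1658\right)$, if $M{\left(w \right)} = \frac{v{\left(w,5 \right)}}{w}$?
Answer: $\frac{4974}{5} \approx 994.8$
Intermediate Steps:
$v{\left(s,Q \right)} = \frac{6}{5}$ ($v{\left(s,Q \right)} = 6 \cdot \frac{1}{5} = \frac{6}{5}$)
$M{\left(w \right)} = \frac{6}{5 w}$
$M{\left(-2 \right)} \left(-1658\right) = \frac{6}{5 \left(-2\right)} \left(-1658\right) = \frac{6}{5} \left(- \frac{1}{2}\right) \left(-1658\right) = \left(- \frac{3}{5}\right) \left(-1658\right) = \frac{4974}{5}$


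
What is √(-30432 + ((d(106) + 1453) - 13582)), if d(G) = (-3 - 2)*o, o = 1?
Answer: I*√42566 ≈ 206.32*I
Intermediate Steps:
d(G) = -5 (d(G) = (-3 - 2)*1 = -5*1 = -5)
√(-30432 + ((d(106) + 1453) - 13582)) = √(-30432 + ((-5 + 1453) - 13582)) = √(-30432 + (1448 - 13582)) = √(-30432 - 12134) = √(-42566) = I*√42566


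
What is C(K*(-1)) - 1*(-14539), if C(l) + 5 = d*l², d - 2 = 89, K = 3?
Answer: 15353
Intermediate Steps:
d = 91 (d = 2 + 89 = 91)
C(l) = -5 + 91*l²
C(K*(-1)) - 1*(-14539) = (-5 + 91*(3*(-1))²) - 1*(-14539) = (-5 + 91*(-3)²) + 14539 = (-5 + 91*9) + 14539 = (-5 + 819) + 14539 = 814 + 14539 = 15353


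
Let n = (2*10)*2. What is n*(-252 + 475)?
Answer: 8920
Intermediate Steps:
n = 40 (n = 20*2 = 40)
n*(-252 + 475) = 40*(-252 + 475) = 40*223 = 8920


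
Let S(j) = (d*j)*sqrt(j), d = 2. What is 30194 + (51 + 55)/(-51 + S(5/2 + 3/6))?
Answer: 25089412/831 - 212*sqrt(3)/831 ≈ 30191.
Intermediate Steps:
S(j) = 2*j**(3/2) (S(j) = (2*j)*sqrt(j) = 2*j**(3/2))
30194 + (51 + 55)/(-51 + S(5/2 + 3/6)) = 30194 + (51 + 55)/(-51 + 2*(5/2 + 3/6)**(3/2)) = 30194 + 106/(-51 + 2*(5*(1/2) + 3*(1/6))**(3/2)) = 30194 + 106/(-51 + 2*(5/2 + 1/2)**(3/2)) = 30194 + 106/(-51 + 2*3**(3/2)) = 30194 + 106/(-51 + 2*(3*sqrt(3))) = 30194 + 106/(-51 + 6*sqrt(3))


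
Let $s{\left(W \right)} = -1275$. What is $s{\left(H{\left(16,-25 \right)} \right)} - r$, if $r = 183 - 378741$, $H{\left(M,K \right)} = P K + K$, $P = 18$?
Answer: $377283$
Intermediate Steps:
$H{\left(M,K \right)} = 19 K$ ($H{\left(M,K \right)} = 18 K + K = 19 K$)
$r = -378558$ ($r = 183 - 378741 = -378558$)
$s{\left(H{\left(16,-25 \right)} \right)} - r = -1275 - -378558 = -1275 + 378558 = 377283$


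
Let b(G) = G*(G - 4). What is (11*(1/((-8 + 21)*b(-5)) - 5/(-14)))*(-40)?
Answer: -129316/819 ≈ -157.90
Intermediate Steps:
b(G) = G*(-4 + G)
(11*(1/((-8 + 21)*b(-5)) - 5/(-14)))*(-40) = (11*(1/((-8 + 21)*((-5*(-4 - 5)))) - 5/(-14)))*(-40) = (11*(1/(13*((-5*(-9)))) - 5*(-1/14)))*(-40) = (11*((1/13)/45 + 5/14))*(-40) = (11*((1/13)*(1/45) + 5/14))*(-40) = (11*(1/585 + 5/14))*(-40) = (11*(2939/8190))*(-40) = (32329/8190)*(-40) = -129316/819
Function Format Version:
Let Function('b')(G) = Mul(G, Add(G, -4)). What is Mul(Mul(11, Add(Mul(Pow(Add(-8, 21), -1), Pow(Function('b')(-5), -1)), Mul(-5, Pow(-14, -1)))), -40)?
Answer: Rational(-129316, 819) ≈ -157.90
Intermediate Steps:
Function('b')(G) = Mul(G, Add(-4, G))
Mul(Mul(11, Add(Mul(Pow(Add(-8, 21), -1), Pow(Function('b')(-5), -1)), Mul(-5, Pow(-14, -1)))), -40) = Mul(Mul(11, Add(Mul(Pow(Add(-8, 21), -1), Pow(Mul(-5, Add(-4, -5)), -1)), Mul(-5, Pow(-14, -1)))), -40) = Mul(Mul(11, Add(Mul(Pow(13, -1), Pow(Mul(-5, -9), -1)), Mul(-5, Rational(-1, 14)))), -40) = Mul(Mul(11, Add(Mul(Rational(1, 13), Pow(45, -1)), Rational(5, 14))), -40) = Mul(Mul(11, Add(Mul(Rational(1, 13), Rational(1, 45)), Rational(5, 14))), -40) = Mul(Mul(11, Add(Rational(1, 585), Rational(5, 14))), -40) = Mul(Mul(11, Rational(2939, 8190)), -40) = Mul(Rational(32329, 8190), -40) = Rational(-129316, 819)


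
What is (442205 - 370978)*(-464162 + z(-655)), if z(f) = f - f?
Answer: -33060866774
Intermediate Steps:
z(f) = 0
(442205 - 370978)*(-464162 + z(-655)) = (442205 - 370978)*(-464162 + 0) = 71227*(-464162) = -33060866774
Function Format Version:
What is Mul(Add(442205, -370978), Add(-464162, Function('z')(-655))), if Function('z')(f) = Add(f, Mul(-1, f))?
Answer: -33060866774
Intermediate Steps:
Function('z')(f) = 0
Mul(Add(442205, -370978), Add(-464162, Function('z')(-655))) = Mul(Add(442205, -370978), Add(-464162, 0)) = Mul(71227, -464162) = -33060866774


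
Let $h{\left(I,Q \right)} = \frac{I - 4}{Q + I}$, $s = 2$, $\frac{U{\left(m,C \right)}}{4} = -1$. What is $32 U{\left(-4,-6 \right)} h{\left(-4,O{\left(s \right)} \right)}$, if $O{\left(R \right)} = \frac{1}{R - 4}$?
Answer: $- \frac{2048}{9} \approx -227.56$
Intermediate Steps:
$U{\left(m,C \right)} = -4$ ($U{\left(m,C \right)} = 4 \left(-1\right) = -4$)
$O{\left(R \right)} = \frac{1}{-4 + R}$
$h{\left(I,Q \right)} = \frac{-4 + I}{I + Q}$
$32 U{\left(-4,-6 \right)} h{\left(-4,O{\left(s \right)} \right)} = 32 \left(-4\right) \frac{-4 - 4}{-4 + \frac{1}{-4 + 2}} = - 128 \frac{1}{-4 + \frac{1}{-2}} \left(-8\right) = - 128 \frac{1}{-4 - \frac{1}{2}} \left(-8\right) = - 128 \frac{1}{- \frac{9}{2}} \left(-8\right) = - 128 \left(\left(- \frac{2}{9}\right) \left(-8\right)\right) = \left(-128\right) \frac{16}{9} = - \frac{2048}{9}$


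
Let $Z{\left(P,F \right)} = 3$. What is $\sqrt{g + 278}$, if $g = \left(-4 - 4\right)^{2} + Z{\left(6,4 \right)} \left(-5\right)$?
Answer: $\sqrt{327} \approx 18.083$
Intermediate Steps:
$g = 49$ ($g = \left(-4 - 4\right)^{2} + 3 \left(-5\right) = \left(-8\right)^{2} - 15 = 64 - 15 = 49$)
$\sqrt{g + 278} = \sqrt{49 + 278} = \sqrt{327}$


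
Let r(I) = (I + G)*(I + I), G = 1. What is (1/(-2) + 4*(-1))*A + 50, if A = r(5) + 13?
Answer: -557/2 ≈ -278.50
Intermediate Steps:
r(I) = 2*I*(1 + I) (r(I) = (I + 1)*(I + I) = (1 + I)*(2*I) = 2*I*(1 + I))
A = 73 (A = 2*5*(1 + 5) + 13 = 2*5*6 + 13 = 60 + 13 = 73)
(1/(-2) + 4*(-1))*A + 50 = (1/(-2) + 4*(-1))*73 + 50 = (-½ - 4)*73 + 50 = -9/2*73 + 50 = -657/2 + 50 = -557/2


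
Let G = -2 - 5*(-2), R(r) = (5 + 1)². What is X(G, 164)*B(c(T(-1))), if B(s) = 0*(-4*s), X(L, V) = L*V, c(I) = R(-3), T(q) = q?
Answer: 0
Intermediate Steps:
R(r) = 36 (R(r) = 6² = 36)
c(I) = 36
G = 8 (G = -2 + 10 = 8)
B(s) = 0
X(G, 164)*B(c(T(-1))) = (8*164)*0 = 1312*0 = 0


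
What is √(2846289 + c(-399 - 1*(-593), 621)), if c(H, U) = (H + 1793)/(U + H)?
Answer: 7*√38583223070/815 ≈ 1687.1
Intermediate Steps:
c(H, U) = (1793 + H)/(H + U)
√(2846289 + c(-399 - 1*(-593), 621)) = √(2846289 + (1793 + (-399 - 1*(-593)))/((-399 - 1*(-593)) + 621)) = √(2846289 + (1793 + (-399 + 593))/((-399 + 593) + 621)) = √(2846289 + (1793 + 194)/(194 + 621)) = √(2846289 + 1987/815) = √(2319727522/815) = 7*√38583223070/815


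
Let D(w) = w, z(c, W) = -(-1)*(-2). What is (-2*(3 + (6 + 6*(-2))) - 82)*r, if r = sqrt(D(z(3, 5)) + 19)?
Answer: -76*sqrt(17) ≈ -313.36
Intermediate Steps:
z(c, W) = -2 (z(c, W) = -1*2 = -2)
r = sqrt(17) (r = sqrt(-2 + 19) = sqrt(17) ≈ 4.1231)
(-2*(3 + (6 + 6*(-2))) - 82)*r = (-2*(3 + (6 + 6*(-2))) - 82)*sqrt(17) = (-2*(3 + (6 - 12)) - 82)*sqrt(17) = (-2*(3 - 6) - 82)*sqrt(17) = (-2*(-3) - 82)*sqrt(17) = (6 - 82)*sqrt(17) = -76*sqrt(17)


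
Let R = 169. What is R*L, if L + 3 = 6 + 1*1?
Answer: 676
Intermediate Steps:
L = 4 (L = -3 + (6 + 1*1) = -3 + (6 + 1) = -3 + 7 = 4)
R*L = 169*4 = 676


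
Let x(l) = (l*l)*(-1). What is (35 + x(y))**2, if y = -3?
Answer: 676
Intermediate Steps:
x(l) = -l**2 (x(l) = l**2*(-1) = -l**2)
(35 + x(y))**2 = (35 - 1*(-3)**2)**2 = (35 - 1*9)**2 = (35 - 9)**2 = 26**2 = 676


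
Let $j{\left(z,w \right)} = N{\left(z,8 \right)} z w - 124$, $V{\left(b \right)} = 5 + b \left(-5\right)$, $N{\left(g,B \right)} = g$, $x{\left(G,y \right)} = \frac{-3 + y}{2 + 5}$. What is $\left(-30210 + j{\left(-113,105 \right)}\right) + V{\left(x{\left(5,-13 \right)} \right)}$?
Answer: $\frac{9172992}{7} \approx 1.3104 \cdot 10^{6}$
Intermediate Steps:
$x{\left(G,y \right)} = - \frac{3}{7} + \frac{y}{7}$ ($x{\left(G,y \right)} = \frac{-3 + y}{7} = \left(-3 + y\right) \frac{1}{7} = - \frac{3}{7} + \frac{y}{7}$)
$V{\left(b \right)} = 5 - 5 b$
$j{\left(z,w \right)} = -124 + w z^{2}$ ($j{\left(z,w \right)} = z z w - 124 = z^{2} w - 124 = w z^{2} - 124 = -124 + w z^{2}$)
$\left(-30210 + j{\left(-113,105 \right)}\right) + V{\left(x{\left(5,-13 \right)} \right)} = \left(-30210 - \left(124 - 105 \left(-113\right)^{2}\right)\right) - \left(-5 + 5 \left(- \frac{3}{7} + \frac{1}{7} \left(-13\right)\right)\right) = \left(-30210 + \left(-124 + 105 \cdot 12769\right)\right) - \left(-5 + 5 \left(- \frac{3}{7} - \frac{13}{7}\right)\right) = \left(-30210 + \left(-124 + 1340745\right)\right) + \left(5 - - \frac{80}{7}\right) = \left(-30210 + 1340621\right) + \left(5 + \frac{80}{7}\right) = 1310411 + \frac{115}{7} = \frac{9172992}{7}$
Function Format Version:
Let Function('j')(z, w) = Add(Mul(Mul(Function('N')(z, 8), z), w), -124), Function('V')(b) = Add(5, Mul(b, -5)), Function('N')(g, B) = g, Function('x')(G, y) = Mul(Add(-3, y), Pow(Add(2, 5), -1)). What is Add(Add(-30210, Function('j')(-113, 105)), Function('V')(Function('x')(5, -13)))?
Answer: Rational(9172992, 7) ≈ 1.3104e+6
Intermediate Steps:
Function('x')(G, y) = Add(Rational(-3, 7), Mul(Rational(1, 7), y)) (Function('x')(G, y) = Mul(Add(-3, y), Pow(7, -1)) = Mul(Add(-3, y), Rational(1, 7)) = Add(Rational(-3, 7), Mul(Rational(1, 7), y)))
Function('V')(b) = Add(5, Mul(-5, b))
Function('j')(z, w) = Add(-124, Mul(w, Pow(z, 2))) (Function('j')(z, w) = Add(Mul(Mul(z, z), w), -124) = Add(Mul(Pow(z, 2), w), -124) = Add(Mul(w, Pow(z, 2)), -124) = Add(-124, Mul(w, Pow(z, 2))))
Add(Add(-30210, Function('j')(-113, 105)), Function('V')(Function('x')(5, -13))) = Add(Add(-30210, Add(-124, Mul(105, Pow(-113, 2)))), Add(5, Mul(-5, Add(Rational(-3, 7), Mul(Rational(1, 7), -13))))) = Add(Add(-30210, Add(-124, Mul(105, 12769))), Add(5, Mul(-5, Add(Rational(-3, 7), Rational(-13, 7))))) = Add(Add(-30210, Add(-124, 1340745)), Add(5, Mul(-5, Rational(-16, 7)))) = Add(Add(-30210, 1340621), Add(5, Rational(80, 7))) = Add(1310411, Rational(115, 7)) = Rational(9172992, 7)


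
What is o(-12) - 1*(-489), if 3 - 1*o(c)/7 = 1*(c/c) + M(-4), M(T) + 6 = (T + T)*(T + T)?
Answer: 97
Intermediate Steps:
M(T) = -6 + 4*T**2 (M(T) = -6 + (T + T)*(T + T) = -6 + (2*T)*(2*T) = -6 + 4*T**2)
o(c) = -392 (o(c) = 21 - 7*(1*(c/c) + (-6 + 4*(-4)**2)) = 21 - 7*(1*1 + (-6 + 4*16)) = 21 - 7*(1 + (-6 + 64)) = 21 - 7*(1 + 58) = 21 - 7*59 = 21 - 413 = -392)
o(-12) - 1*(-489) = -392 - 1*(-489) = -392 + 489 = 97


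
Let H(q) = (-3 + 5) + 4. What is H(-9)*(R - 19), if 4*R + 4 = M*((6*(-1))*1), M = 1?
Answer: -129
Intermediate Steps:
H(q) = 6 (H(q) = 2 + 4 = 6)
R = -5/2 (R = -1 + (1*((6*(-1))*1))/4 = -1 + (1*(-6*1))/4 = -1 + (1*(-6))/4 = -1 + (¼)*(-6) = -1 - 3/2 = -5/2 ≈ -2.5000)
H(-9)*(R - 19) = 6*(-5/2 - 19) = 6*(-43/2) = -129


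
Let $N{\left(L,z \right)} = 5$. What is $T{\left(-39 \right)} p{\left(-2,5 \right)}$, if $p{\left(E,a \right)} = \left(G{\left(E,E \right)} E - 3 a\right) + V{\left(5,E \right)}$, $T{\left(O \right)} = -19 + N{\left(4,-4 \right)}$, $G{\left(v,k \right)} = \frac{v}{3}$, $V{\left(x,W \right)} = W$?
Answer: $\frac{658}{3} \approx 219.33$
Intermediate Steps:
$G{\left(v,k \right)} = \frac{v}{3}$ ($G{\left(v,k \right)} = v \frac{1}{3} = \frac{v}{3}$)
$T{\left(O \right)} = -14$ ($T{\left(O \right)} = -19 + 5 = -14$)
$p{\left(E,a \right)} = E - 3 a + \frac{E^{2}}{3}$ ($p{\left(E,a \right)} = \left(\frac{E}{3} E - 3 a\right) + E = \left(\frac{E^{2}}{3} - 3 a\right) + E = \left(- 3 a + \frac{E^{2}}{3}\right) + E = E - 3 a + \frac{E^{2}}{3}$)
$T{\left(-39 \right)} p{\left(-2,5 \right)} = - 14 \left(-2 - 15 + \frac{\left(-2\right)^{2}}{3}\right) = - 14 \left(-2 - 15 + \frac{1}{3} \cdot 4\right) = - 14 \left(-2 - 15 + \frac{4}{3}\right) = \left(-14\right) \left(- \frac{47}{3}\right) = \frac{658}{3}$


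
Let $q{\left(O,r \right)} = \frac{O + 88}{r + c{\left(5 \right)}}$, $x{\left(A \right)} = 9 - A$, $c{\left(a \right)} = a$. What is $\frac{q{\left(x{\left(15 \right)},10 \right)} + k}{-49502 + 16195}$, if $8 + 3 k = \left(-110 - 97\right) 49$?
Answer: $\frac{889}{8765} \approx 0.10143$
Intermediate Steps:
$k = - \frac{10151}{3}$ ($k = - \frac{8}{3} + \frac{\left(-110 - 97\right) 49}{3} = - \frac{8}{3} + \frac{\left(-207\right) 49}{3} = - \frac{8}{3} + \frac{1}{3} \left(-10143\right) = - \frac{8}{3} - 3381 = - \frac{10151}{3} \approx -3383.7$)
$q{\left(O,r \right)} = \frac{88 + O}{5 + r}$ ($q{\left(O,r \right)} = \frac{O + 88}{r + 5} = \frac{88 + O}{5 + r}$)
$\frac{q{\left(x{\left(15 \right)},10 \right)} + k}{-49502 + 16195} = \frac{\frac{88 + \left(9 - 15\right)}{5 + 10} - \frac{10151}{3}}{-49502 + 16195} = \frac{\frac{88 + \left(9 - 15\right)}{15} - \frac{10151}{3}}{-33307} = \left(\frac{88 - 6}{15} - \frac{10151}{3}\right) \left(- \frac{1}{33307}\right) = \left(\frac{1}{15} \cdot 82 - \frac{10151}{3}\right) \left(- \frac{1}{33307}\right) = \left(\frac{82}{15} - \frac{10151}{3}\right) \left(- \frac{1}{33307}\right) = \left(- \frac{16891}{5}\right) \left(- \frac{1}{33307}\right) = \frac{889}{8765}$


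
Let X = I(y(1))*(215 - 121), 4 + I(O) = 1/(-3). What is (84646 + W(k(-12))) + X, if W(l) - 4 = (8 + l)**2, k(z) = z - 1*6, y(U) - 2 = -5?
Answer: 253028/3 ≈ 84343.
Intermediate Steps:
y(U) = -3 (y(U) = 2 - 5 = -3)
k(z) = -6 + z (k(z) = z - 6 = -6 + z)
W(l) = 4 + (8 + l)**2
I(O) = -13/3 (I(O) = -4 + 1/(-3) = -4 - 1/3 = -13/3)
X = -1222/3 (X = -13*(215 - 121)/3 = -13/3*94 = -1222/3 ≈ -407.33)
(84646 + W(k(-12))) + X = (84646 + (4 + (8 + (-6 - 12))**2)) - 1222/3 = (84646 + (4 + (8 - 18)**2)) - 1222/3 = (84646 + (4 + (-10)**2)) - 1222/3 = (84646 + (4 + 100)) - 1222/3 = (84646 + 104) - 1222/3 = 84750 - 1222/3 = 253028/3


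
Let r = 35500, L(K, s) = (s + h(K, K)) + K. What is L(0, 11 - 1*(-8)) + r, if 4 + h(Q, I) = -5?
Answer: 35510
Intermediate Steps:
h(Q, I) = -9 (h(Q, I) = -4 - 5 = -9)
L(K, s) = -9 + K + s (L(K, s) = (s - 9) + K = (-9 + s) + K = -9 + K + s)
L(0, 11 - 1*(-8)) + r = (-9 + 0 + (11 - 1*(-8))) + 35500 = (-9 + 0 + (11 + 8)) + 35500 = (-9 + 0 + 19) + 35500 = 10 + 35500 = 35510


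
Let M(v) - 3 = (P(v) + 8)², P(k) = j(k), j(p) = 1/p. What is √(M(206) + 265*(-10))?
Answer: I*√109608891/206 ≈ 50.822*I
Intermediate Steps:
j(p) = 1/p
P(k) = 1/k
M(v) = 3 + (8 + 1/v)² (M(v) = 3 + (1/v + 8)² = 3 + (8 + 1/v)²)
√(M(206) + 265*(-10)) = √((67 + 206⁻² + 16/206) + 265*(-10)) = √((67 + 1/42436 + 16*(1/206)) - 2650) = √((67 + 1/42436 + 8/103) - 2650) = √(2846509/42436 - 2650) = √(-109608891/42436) = I*√109608891/206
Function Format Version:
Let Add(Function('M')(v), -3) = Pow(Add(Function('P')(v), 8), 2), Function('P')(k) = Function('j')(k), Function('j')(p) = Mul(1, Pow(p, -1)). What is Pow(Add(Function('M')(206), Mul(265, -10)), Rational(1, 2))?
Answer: Mul(Rational(1, 206), I, Pow(109608891, Rational(1, 2))) ≈ Mul(50.822, I)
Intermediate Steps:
Function('j')(p) = Pow(p, -1)
Function('P')(k) = Pow(k, -1)
Function('M')(v) = Add(3, Pow(Add(8, Pow(v, -1)), 2)) (Function('M')(v) = Add(3, Pow(Add(Pow(v, -1), 8), 2)) = Add(3, Pow(Add(8, Pow(v, -1)), 2)))
Pow(Add(Function('M')(206), Mul(265, -10)), Rational(1, 2)) = Pow(Add(Add(67, Pow(206, -2), Mul(16, Pow(206, -1))), Mul(265, -10)), Rational(1, 2)) = Pow(Add(Add(67, Rational(1, 42436), Mul(16, Rational(1, 206))), -2650), Rational(1, 2)) = Pow(Add(Add(67, Rational(1, 42436), Rational(8, 103)), -2650), Rational(1, 2)) = Pow(Add(Rational(2846509, 42436), -2650), Rational(1, 2)) = Pow(Rational(-109608891, 42436), Rational(1, 2)) = Mul(Rational(1, 206), I, Pow(109608891, Rational(1, 2)))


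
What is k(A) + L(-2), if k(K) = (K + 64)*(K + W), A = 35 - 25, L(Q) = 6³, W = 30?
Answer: 3176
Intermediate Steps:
L(Q) = 216
A = 10
k(K) = (30 + K)*(64 + K) (k(K) = (K + 64)*(K + 30) = (64 + K)*(30 + K) = (30 + K)*(64 + K))
k(A) + L(-2) = (1920 + 10² + 94*10) + 216 = (1920 + 100 + 940) + 216 = 2960 + 216 = 3176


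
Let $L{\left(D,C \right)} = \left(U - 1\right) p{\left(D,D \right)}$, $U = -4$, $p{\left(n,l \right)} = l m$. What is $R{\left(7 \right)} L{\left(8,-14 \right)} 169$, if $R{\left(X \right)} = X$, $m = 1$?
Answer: $-47320$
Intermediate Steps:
$p{\left(n,l \right)} = l$ ($p{\left(n,l \right)} = l 1 = l$)
$L{\left(D,C \right)} = - 5 D$ ($L{\left(D,C \right)} = \left(-4 - 1\right) D = - 5 D$)
$R{\left(7 \right)} L{\left(8,-14 \right)} 169 = 7 \left(\left(-5\right) 8\right) 169 = 7 \left(-40\right) 169 = \left(-280\right) 169 = -47320$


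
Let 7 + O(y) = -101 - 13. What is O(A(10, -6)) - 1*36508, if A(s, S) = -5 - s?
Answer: -36629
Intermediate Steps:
O(y) = -121 (O(y) = -7 + (-101 - 13) = -7 - 114 = -121)
O(A(10, -6)) - 1*36508 = -121 - 1*36508 = -121 - 36508 = -36629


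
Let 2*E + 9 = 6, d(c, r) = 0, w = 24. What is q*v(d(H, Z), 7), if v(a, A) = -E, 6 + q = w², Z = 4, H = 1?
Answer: 855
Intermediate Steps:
E = -3/2 (E = -9/2 + (½)*6 = -9/2 + 3 = -3/2 ≈ -1.5000)
q = 570 (q = -6 + 24² = -6 + 576 = 570)
v(a, A) = 3/2 (v(a, A) = -1*(-3/2) = 3/2)
q*v(d(H, Z), 7) = 570*(3/2) = 855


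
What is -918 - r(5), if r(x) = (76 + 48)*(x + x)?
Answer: -2158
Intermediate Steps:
r(x) = 248*x (r(x) = 124*(2*x) = 248*x)
-918 - r(5) = -918 - 248*5 = -918 - 1*1240 = -918 - 1240 = -2158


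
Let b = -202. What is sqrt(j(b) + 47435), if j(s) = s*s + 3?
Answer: sqrt(88242) ≈ 297.06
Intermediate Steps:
j(s) = 3 + s**2 (j(s) = s**2 + 3 = 3 + s**2)
sqrt(j(b) + 47435) = sqrt((3 + (-202)**2) + 47435) = sqrt((3 + 40804) + 47435) = sqrt(40807 + 47435) = sqrt(88242)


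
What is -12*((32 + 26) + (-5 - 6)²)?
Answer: -2148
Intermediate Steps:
-12*((32 + 26) + (-5 - 6)²) = -12*(58 + (-11)²) = -12*(58 + 121) = -12*179 = -2148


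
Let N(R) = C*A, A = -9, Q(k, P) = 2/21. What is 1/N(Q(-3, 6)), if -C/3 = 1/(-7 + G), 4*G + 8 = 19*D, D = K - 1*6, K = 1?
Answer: -131/108 ≈ -1.2130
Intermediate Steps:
Q(k, P) = 2/21 (Q(k, P) = 2*(1/21) = 2/21)
D = -5 (D = 1 - 1*6 = 1 - 6 = -5)
G = -103/4 (G = -2 + (19*(-5))/4 = -2 + (1/4)*(-95) = -2 - 95/4 = -103/4 ≈ -25.750)
C = 12/131 (C = -3/(-7 - 103/4) = -3/(-131/4) = -3*(-4/131) = 12/131 ≈ 0.091603)
N(R) = -108/131 (N(R) = (12/131)*(-9) = -108/131)
1/N(Q(-3, 6)) = 1/(-108/131) = -131/108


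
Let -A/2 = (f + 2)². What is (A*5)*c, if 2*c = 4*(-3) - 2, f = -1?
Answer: 70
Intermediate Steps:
A = -2 (A = -2*(-1 + 2)² = -2*1² = -2*1 = -2)
c = -7 (c = (4*(-3) - 2)/2 = (-12 - 2)/2 = (½)*(-14) = -7)
(A*5)*c = -2*5*(-7) = -10*(-7) = 70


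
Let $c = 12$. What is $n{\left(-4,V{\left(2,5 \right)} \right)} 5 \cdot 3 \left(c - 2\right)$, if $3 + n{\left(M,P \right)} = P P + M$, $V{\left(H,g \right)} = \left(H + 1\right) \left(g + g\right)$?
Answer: $133950$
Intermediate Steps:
$V{\left(H,g \right)} = 2 g \left(1 + H\right)$ ($V{\left(H,g \right)} = \left(1 + H\right) 2 g = 2 g \left(1 + H\right)$)
$n{\left(M,P \right)} = -3 + M + P^{2}$ ($n{\left(M,P \right)} = -3 + \left(P P + M\right) = -3 + \left(P^{2} + M\right) = -3 + \left(M + P^{2}\right) = -3 + M + P^{2}$)
$n{\left(-4,V{\left(2,5 \right)} \right)} 5 \cdot 3 \left(c - 2\right) = \left(-3 - 4 + \left(2 \cdot 5 \left(1 + 2\right)\right)^{2}\right) 5 \cdot 3 \left(12 - 2\right) = \left(-3 - 4 + \left(2 \cdot 5 \cdot 3\right)^{2}\right) 5 \cdot 3 \cdot 10 = \left(-3 - 4 + 30^{2}\right) 5 \cdot 3 \cdot 10 = \left(-3 - 4 + 900\right) 5 \cdot 3 \cdot 10 = 893 \cdot 5 \cdot 3 \cdot 10 = 4465 \cdot 3 \cdot 10 = 13395 \cdot 10 = 133950$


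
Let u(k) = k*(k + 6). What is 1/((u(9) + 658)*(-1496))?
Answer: -1/1186328 ≈ -8.4294e-7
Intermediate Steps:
u(k) = k*(6 + k)
1/((u(9) + 658)*(-1496)) = 1/((9*(6 + 9) + 658)*(-1496)) = 1/((9*15 + 658)*(-1496)) = 1/((135 + 658)*(-1496)) = 1/(793*(-1496)) = 1/(-1186328) = -1/1186328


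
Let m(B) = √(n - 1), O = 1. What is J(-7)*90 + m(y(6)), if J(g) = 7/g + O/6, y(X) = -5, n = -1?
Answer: -75 + I*√2 ≈ -75.0 + 1.4142*I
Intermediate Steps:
J(g) = ⅙ + 7/g (J(g) = 7/g + 1/6 = 7/g + 1*(⅙) = 7/g + ⅙ = ⅙ + 7/g)
m(B) = I*√2 (m(B) = √(-1 - 1) = √(-2) = I*√2)
J(-7)*90 + m(y(6)) = ((⅙)*(42 - 7)/(-7))*90 + I*√2 = ((⅙)*(-⅐)*35)*90 + I*√2 = -⅚*90 + I*√2 = -75 + I*√2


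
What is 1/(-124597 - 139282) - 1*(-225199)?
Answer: 59425286920/263879 ≈ 2.2520e+5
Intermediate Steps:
1/(-124597 - 139282) - 1*(-225199) = 1/(-263879) + 225199 = -1/263879 + 225199 = 59425286920/263879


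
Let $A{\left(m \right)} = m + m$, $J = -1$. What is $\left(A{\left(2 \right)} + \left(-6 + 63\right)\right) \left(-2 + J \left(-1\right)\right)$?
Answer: $-61$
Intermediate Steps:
$A{\left(m \right)} = 2 m$
$\left(A{\left(2 \right)} + \left(-6 + 63\right)\right) \left(-2 + J \left(-1\right)\right) = \left(2 \cdot 2 + \left(-6 + 63\right)\right) \left(-2 - -1\right) = \left(4 + 57\right) \left(-2 + 1\right) = 61 \left(-1\right) = -61$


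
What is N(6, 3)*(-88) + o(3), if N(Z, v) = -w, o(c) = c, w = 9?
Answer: 795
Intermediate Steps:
N(Z, v) = -9 (N(Z, v) = -1*9 = -9)
N(6, 3)*(-88) + o(3) = -9*(-88) + 3 = 792 + 3 = 795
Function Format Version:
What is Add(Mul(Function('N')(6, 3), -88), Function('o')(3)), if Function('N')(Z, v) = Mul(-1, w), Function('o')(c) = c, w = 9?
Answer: 795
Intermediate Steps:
Function('N')(Z, v) = -9 (Function('N')(Z, v) = Mul(-1, 9) = -9)
Add(Mul(Function('N')(6, 3), -88), Function('o')(3)) = Add(Mul(-9, -88), 3) = Add(792, 3) = 795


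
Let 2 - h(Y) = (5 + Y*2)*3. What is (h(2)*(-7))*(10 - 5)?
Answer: 875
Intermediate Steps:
h(Y) = -13 - 6*Y (h(Y) = 2 - (5 + Y*2)*3 = 2 - (5 + 2*Y)*3 = 2 - (15 + 6*Y) = 2 + (-15 - 6*Y) = -13 - 6*Y)
(h(2)*(-7))*(10 - 5) = ((-13 - 6*2)*(-7))*(10 - 5) = ((-13 - 12)*(-7))*5 = -25*(-7)*5 = 175*5 = 875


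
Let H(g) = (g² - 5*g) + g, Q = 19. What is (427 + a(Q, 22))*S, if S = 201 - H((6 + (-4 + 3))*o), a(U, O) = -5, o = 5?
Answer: -136728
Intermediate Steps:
H(g) = g² - 4*g
S = -324 (S = 201 - (6 + (-4 + 3))*5*(-4 + (6 + (-4 + 3))*5) = 201 - (6 - 1)*5*(-4 + (6 - 1)*5) = 201 - 5*5*(-4 + 5*5) = 201 - 25*(-4 + 25) = 201 - 25*21 = 201 - 1*525 = 201 - 525 = -324)
(427 + a(Q, 22))*S = (427 - 5)*(-324) = 422*(-324) = -136728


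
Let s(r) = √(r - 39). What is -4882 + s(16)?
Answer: -4882 + I*√23 ≈ -4882.0 + 4.7958*I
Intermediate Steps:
s(r) = √(-39 + r)
-4882 + s(16) = -4882 + √(-39 + 16) = -4882 + √(-23) = -4882 + I*√23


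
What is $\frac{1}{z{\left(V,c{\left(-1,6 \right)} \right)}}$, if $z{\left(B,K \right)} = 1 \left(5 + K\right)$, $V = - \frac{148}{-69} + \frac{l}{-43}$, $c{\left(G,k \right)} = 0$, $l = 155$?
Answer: $\frac{1}{5} \approx 0.2$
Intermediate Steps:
$V = - \frac{4331}{2967}$ ($V = - \frac{148}{-69} + \frac{155}{-43} = \left(-148\right) \left(- \frac{1}{69}\right) + 155 \left(- \frac{1}{43}\right) = \frac{148}{69} - \frac{155}{43} = - \frac{4331}{2967} \approx -1.4597$)
$z{\left(B,K \right)} = 5 + K$
$\frac{1}{z{\left(V,c{\left(-1,6 \right)} \right)}} = \frac{1}{5 + 0} = \frac{1}{5}$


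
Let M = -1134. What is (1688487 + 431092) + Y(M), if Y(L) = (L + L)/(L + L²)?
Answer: 2401483005/1133 ≈ 2.1196e+6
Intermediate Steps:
Y(L) = 2*L/(L + L²) (Y(L) = (2*L)/(L + L²) = 2*L/(L + L²))
(1688487 + 431092) + Y(M) = (1688487 + 431092) + 2/(1 - 1134) = 2119579 + 2/(-1133) = 2119579 + 2*(-1/1133) = 2119579 - 2/1133 = 2401483005/1133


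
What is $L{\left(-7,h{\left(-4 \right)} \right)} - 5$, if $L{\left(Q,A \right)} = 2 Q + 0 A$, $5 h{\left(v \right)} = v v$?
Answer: $-19$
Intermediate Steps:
$h{\left(v \right)} = \frac{v^{2}}{5}$ ($h{\left(v \right)} = \frac{v v}{5} = \frac{v^{2}}{5}$)
$L{\left(Q,A \right)} = 2 Q$ ($L{\left(Q,A \right)} = 2 Q + 0 = 2 Q$)
$L{\left(-7,h{\left(-4 \right)} \right)} - 5 = 2 \left(-7\right) - 5 = -14 - 5 = -19$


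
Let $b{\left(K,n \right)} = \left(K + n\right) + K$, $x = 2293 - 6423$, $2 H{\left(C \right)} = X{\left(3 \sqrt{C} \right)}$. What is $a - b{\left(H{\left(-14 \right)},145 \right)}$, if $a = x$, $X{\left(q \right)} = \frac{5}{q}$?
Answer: $-4275 + \frac{5 i \sqrt{14}}{42} \approx -4275.0 + 0.44544 i$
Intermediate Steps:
$H{\left(C \right)} = \frac{5}{6 \sqrt{C}}$ ($H{\left(C \right)} = \frac{5 \frac{1}{3 \sqrt{C}}}{2} = \frac{\frac{5}{3} \frac{1}{\sqrt{C}}}{2} = \frac{5}{6 \sqrt{C}}$)
$x = -4130$ ($x = 2293 - 6423 = -4130$)
$a = -4130$
$b{\left(K,n \right)} = n + 2 K$
$a - b{\left(H{\left(-14 \right)},145 \right)} = -4130 - \left(145 + 2 \frac{5}{6 i \sqrt{14}}\right) = -4130 - \left(145 + 2 \frac{5 \left(- \frac{i \sqrt{14}}{14}\right)}{6}\right) = -4130 - \left(145 + 2 \left(- \frac{5 i \sqrt{14}}{84}\right)\right) = -4130 - \left(145 - \frac{5 i \sqrt{14}}{42}\right) = -4275 + \frac{5 i \sqrt{14}}{42}$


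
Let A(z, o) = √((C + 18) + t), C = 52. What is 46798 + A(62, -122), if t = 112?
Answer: 46798 + √182 ≈ 46812.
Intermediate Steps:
A(z, o) = √182 (A(z, o) = √((52 + 18) + 112) = √(70 + 112) = √182)
46798 + A(62, -122) = 46798 + √182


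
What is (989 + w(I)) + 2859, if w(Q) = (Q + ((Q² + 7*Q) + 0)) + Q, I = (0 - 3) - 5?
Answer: 3840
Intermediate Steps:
I = -8 (I = -3 - 5 = -8)
w(Q) = Q² + 9*Q (w(Q) = (Q + (Q² + 7*Q)) + Q = (Q² + 8*Q) + Q = Q² + 9*Q)
(989 + w(I)) + 2859 = (989 - 8*(9 - 8)) + 2859 = (989 - 8*1) + 2859 = (989 - 8) + 2859 = 981 + 2859 = 3840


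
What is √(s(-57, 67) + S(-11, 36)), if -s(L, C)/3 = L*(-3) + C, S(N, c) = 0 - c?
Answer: 5*I*√30 ≈ 27.386*I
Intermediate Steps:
S(N, c) = -c
s(L, C) = -3*C + 9*L (s(L, C) = -3*(L*(-3) + C) = -3*(-3*L + C) = -3*(C - 3*L) = -3*C + 9*L)
√(s(-57, 67) + S(-11, 36)) = √((-3*67 + 9*(-57)) - 1*36) = √((-201 - 513) - 36) = √(-714 - 36) = √(-750) = 5*I*√30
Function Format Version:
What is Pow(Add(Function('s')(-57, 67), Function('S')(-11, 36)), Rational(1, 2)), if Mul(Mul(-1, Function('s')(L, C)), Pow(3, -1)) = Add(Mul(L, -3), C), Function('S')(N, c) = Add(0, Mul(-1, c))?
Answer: Mul(5, I, Pow(30, Rational(1, 2))) ≈ Mul(27.386, I)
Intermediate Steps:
Function('S')(N, c) = Mul(-1, c)
Function('s')(L, C) = Add(Mul(-3, C), Mul(9, L)) (Function('s')(L, C) = Mul(-3, Add(Mul(L, -3), C)) = Mul(-3, Add(Mul(-3, L), C)) = Mul(-3, Add(C, Mul(-3, L))) = Add(Mul(-3, C), Mul(9, L)))
Pow(Add(Function('s')(-57, 67), Function('S')(-11, 36)), Rational(1, 2)) = Pow(Add(Add(Mul(-3, 67), Mul(9, -57)), Mul(-1, 36)), Rational(1, 2)) = Pow(Add(Add(-201, -513), -36), Rational(1, 2)) = Pow(Add(-714, -36), Rational(1, 2)) = Pow(-750, Rational(1, 2)) = Mul(5, I, Pow(30, Rational(1, 2)))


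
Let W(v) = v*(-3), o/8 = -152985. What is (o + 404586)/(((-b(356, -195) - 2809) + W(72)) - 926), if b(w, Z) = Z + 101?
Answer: 117042/551 ≈ 212.42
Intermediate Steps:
b(w, Z) = 101 + Z
o = -1223880 (o = 8*(-152985) = -1223880)
W(v) = -3*v
(o + 404586)/(((-b(356, -195) - 2809) + W(72)) - 926) = (-1223880 + 404586)/(((-(101 - 195) - 2809) - 3*72) - 926) = -819294/(((-1*(-94) - 2809) - 216) - 926) = -819294/(((94 - 2809) - 216) - 926) = -819294/((-2715 - 216) - 926) = -819294/(-2931 - 926) = -819294/(-3857) = -819294*(-1/3857) = 117042/551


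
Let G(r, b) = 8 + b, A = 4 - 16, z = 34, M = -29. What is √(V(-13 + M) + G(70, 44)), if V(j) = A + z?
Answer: √74 ≈ 8.6023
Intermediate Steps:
A = -12
V(j) = 22 (V(j) = -12 + 34 = 22)
√(V(-13 + M) + G(70, 44)) = √(22 + (8 + 44)) = √(22 + 52) = √74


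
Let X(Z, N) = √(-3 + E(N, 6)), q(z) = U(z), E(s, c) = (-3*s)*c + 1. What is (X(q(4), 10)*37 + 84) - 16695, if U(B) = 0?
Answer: -16611 + 37*I*√182 ≈ -16611.0 + 499.16*I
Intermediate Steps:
E(s, c) = 1 - 3*c*s (E(s, c) = -3*c*s + 1 = 1 - 3*c*s)
q(z) = 0
X(Z, N) = √(-2 - 18*N) (X(Z, N) = √(-3 + (1 - 3*6*N)) = √(-3 + (1 - 18*N)) = √(-2 - 18*N))
(X(q(4), 10)*37 + 84) - 16695 = (√(-2 - 18*10)*37 + 84) - 16695 = (√(-2 - 180)*37 + 84) - 16695 = (√(-182)*37 + 84) - 16695 = ((I*√182)*37 + 84) - 16695 = (37*I*√182 + 84) - 16695 = (84 + 37*I*√182) - 16695 = -16611 + 37*I*√182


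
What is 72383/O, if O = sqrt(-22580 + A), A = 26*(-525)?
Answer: -72383*I*sqrt(36230)/36230 ≈ -380.28*I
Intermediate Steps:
A = -13650
O = I*sqrt(36230) (O = sqrt(-22580 - 13650) = sqrt(-36230) = I*sqrt(36230) ≈ 190.34*I)
72383/O = 72383/((I*sqrt(36230))) = 72383*(-I*sqrt(36230)/36230) = -72383*I*sqrt(36230)/36230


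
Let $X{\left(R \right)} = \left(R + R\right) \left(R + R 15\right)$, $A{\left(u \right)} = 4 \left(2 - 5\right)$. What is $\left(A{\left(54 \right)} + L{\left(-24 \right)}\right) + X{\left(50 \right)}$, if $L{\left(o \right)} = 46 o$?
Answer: $78884$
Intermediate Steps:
$A{\left(u \right)} = -12$ ($A{\left(u \right)} = 4 \left(-3\right) = -12$)
$X{\left(R \right)} = 32 R^{2}$ ($X{\left(R \right)} = 2 R \left(R + 15 R\right) = 2 R 16 R = 32 R^{2}$)
$\left(A{\left(54 \right)} + L{\left(-24 \right)}\right) + X{\left(50 \right)} = \left(-12 + 46 \left(-24\right)\right) + 32 \cdot 50^{2} = \left(-12 - 1104\right) + 32 \cdot 2500 = -1116 + 80000 = 78884$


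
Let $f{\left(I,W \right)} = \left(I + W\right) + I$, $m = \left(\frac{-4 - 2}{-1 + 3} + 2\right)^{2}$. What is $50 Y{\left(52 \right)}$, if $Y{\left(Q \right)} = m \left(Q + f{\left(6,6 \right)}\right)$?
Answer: $3500$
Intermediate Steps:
$m = 1$ ($m = \left(- \frac{6}{2} + 2\right)^{2} = \left(\left(-6\right) \frac{1}{2} + 2\right)^{2} = \left(-3 + 2\right)^{2} = \left(-1\right)^{2} = 1$)
$f{\left(I,W \right)} = W + 2 I$
$Y{\left(Q \right)} = 18 + Q$ ($Y{\left(Q \right)} = 1 \left(Q + \left(6 + 2 \cdot 6\right)\right) = 1 \left(Q + \left(6 + 12\right)\right) = 1 \left(Q + 18\right) = 1 \left(18 + Q\right) = 18 + Q$)
$50 Y{\left(52 \right)} = 50 \left(18 + 52\right) = 50 \cdot 70 = 3500$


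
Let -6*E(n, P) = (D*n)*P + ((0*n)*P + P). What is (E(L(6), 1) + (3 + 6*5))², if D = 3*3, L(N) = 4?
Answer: 25921/36 ≈ 720.03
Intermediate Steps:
D = 9
E(n, P) = -P/6 - 3*P*n/2 (E(n, P) = -((9*n)*P + ((0*n)*P + P))/6 = -(9*P*n + (0*P + P))/6 = -(9*P*n + (0 + P))/6 = -(9*P*n + P)/6 = -(P + 9*P*n)/6 = -P/6 - 3*P*n/2)
(E(L(6), 1) + (3 + 6*5))² = (-⅙*1*(1 + 9*4) + (3 + 6*5))² = (-⅙*1*(1 + 36) + (3 + 30))² = (-⅙*1*37 + 33)² = (-37/6 + 33)² = (161/6)² = 25921/36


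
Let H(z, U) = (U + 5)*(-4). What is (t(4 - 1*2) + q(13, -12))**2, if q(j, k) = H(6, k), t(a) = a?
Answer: 900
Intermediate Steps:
H(z, U) = -20 - 4*U (H(z, U) = (5 + U)*(-4) = -20 - 4*U)
q(j, k) = -20 - 4*k
(t(4 - 1*2) + q(13, -12))**2 = ((4 - 1*2) + (-20 - 4*(-12)))**2 = ((4 - 2) + (-20 + 48))**2 = (2 + 28)**2 = 30**2 = 900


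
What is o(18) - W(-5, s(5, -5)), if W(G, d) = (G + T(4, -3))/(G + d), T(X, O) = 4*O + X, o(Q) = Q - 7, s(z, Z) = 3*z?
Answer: 123/10 ≈ 12.300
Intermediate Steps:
o(Q) = -7 + Q
T(X, O) = X + 4*O
W(G, d) = (-8 + G)/(G + d) (W(G, d) = (G + (4 + 4*(-3)))/(G + d) = (G + (4 - 12))/(G + d) = (G - 8)/(G + d) = (-8 + G)/(G + d))
o(18) - W(-5, s(5, -5)) = (-7 + 18) - (-8 - 5)/(-5 + 3*5) = 11 - (-13)/(-5 + 15) = 11 - (-13)/10 = 11 - 1*(-13/10) = 11 + 13/10 = 123/10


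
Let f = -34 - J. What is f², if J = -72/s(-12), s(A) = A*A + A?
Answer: 135424/121 ≈ 1119.2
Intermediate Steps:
s(A) = A + A² (s(A) = A² + A = A + A²)
J = -6/11 (J = -72*(-1/(12*(1 - 12))) = -72/((-12*(-11))) = -72/132 = -72*1/132 = -6/11 ≈ -0.54545)
f = -368/11 (f = -34 - 1*(-6/11) = -34 + 6/11 = -368/11 ≈ -33.455)
f² = (-368/11)² = 135424/121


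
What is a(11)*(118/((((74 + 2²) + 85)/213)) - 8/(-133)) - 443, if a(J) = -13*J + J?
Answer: -451028429/21679 ≈ -20805.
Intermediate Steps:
a(J) = -12*J
a(11)*(118/((((74 + 2²) + 85)/213)) - 8/(-133)) - 443 = (-12*11)*(118/((((74 + 2²) + 85)/213)) - 8/(-133)) - 443 = -132*(118/((((74 + 4) + 85)*(1/213))) - 8*(-1/133)) - 443 = -132*(118/(((78 + 85)*(1/213))) + 8/133) - 443 = -132*(118/((163*(1/213))) + 8/133) - 443 = -132*(118/(163/213) + 8/133) - 443 = -132*(118*(213/163) + 8/133) - 443 = -132*(25134/163 + 8/133) - 443 = -132*3344126/21679 - 443 = -441424632/21679 - 443 = -451028429/21679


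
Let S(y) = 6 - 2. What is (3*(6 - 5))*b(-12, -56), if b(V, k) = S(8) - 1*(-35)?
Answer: 117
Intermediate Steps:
S(y) = 4
b(V, k) = 39 (b(V, k) = 4 - 1*(-35) = 4 + 35 = 39)
(3*(6 - 5))*b(-12, -56) = (3*(6 - 5))*39 = (3*1)*39 = 3*39 = 117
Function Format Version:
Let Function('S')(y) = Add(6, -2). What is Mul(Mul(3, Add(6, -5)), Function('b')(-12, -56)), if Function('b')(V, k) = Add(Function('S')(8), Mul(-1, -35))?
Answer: 117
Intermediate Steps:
Function('S')(y) = 4
Function('b')(V, k) = 39 (Function('b')(V, k) = Add(4, Mul(-1, -35)) = Add(4, 35) = 39)
Mul(Mul(3, Add(6, -5)), Function('b')(-12, -56)) = Mul(Mul(3, Add(6, -5)), 39) = Mul(Mul(3, 1), 39) = Mul(3, 39) = 117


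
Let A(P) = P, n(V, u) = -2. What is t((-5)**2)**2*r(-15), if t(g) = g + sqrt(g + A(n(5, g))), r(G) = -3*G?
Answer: 29160 + 2250*sqrt(23) ≈ 39951.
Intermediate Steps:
t(g) = g + sqrt(-2 + g) (t(g) = g + sqrt(g - 2) = g + sqrt(-2 + g))
t((-5)**2)**2*r(-15) = ((-5)**2 + sqrt(-2 + (-5)**2))**2*(-3*(-15)) = (25 + sqrt(-2 + 25))**2*45 = (25 + sqrt(23))**2*45 = 45*(25 + sqrt(23))**2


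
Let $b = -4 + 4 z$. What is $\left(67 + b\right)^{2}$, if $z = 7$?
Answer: $8281$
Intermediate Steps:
$b = 24$ ($b = -4 + 4 \cdot 7 = -4 + 28 = 24$)
$\left(67 + b\right)^{2} = \left(67 + 24\right)^{2} = 91^{2} = 8281$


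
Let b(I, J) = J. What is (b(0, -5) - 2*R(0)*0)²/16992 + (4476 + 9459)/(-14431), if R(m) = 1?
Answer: -236422745/245211552 ≈ -0.96416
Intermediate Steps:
(b(0, -5) - 2*R(0)*0)²/16992 + (4476 + 9459)/(-14431) = (-5 - 2*1*0)²/16992 + (4476 + 9459)/(-14431) = (-5 - 2*0)²*(1/16992) + 13935*(-1/14431) = (-5 + 0)²*(1/16992) - 13935/14431 = (-5)²*(1/16992) - 13935/14431 = 25*(1/16992) - 13935/14431 = 25/16992 - 13935/14431 = -236422745/245211552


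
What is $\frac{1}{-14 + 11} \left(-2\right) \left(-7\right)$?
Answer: $- \frac{14}{3} \approx -4.6667$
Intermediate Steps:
$\frac{1}{-14 + 11} \left(-2\right) \left(-7\right) = \frac{1}{-3} \left(-2\right) \left(-7\right) = \left(- \frac{1}{3}\right) \left(-2\right) \left(-7\right) = \frac{2}{3} \left(-7\right) = - \frac{14}{3}$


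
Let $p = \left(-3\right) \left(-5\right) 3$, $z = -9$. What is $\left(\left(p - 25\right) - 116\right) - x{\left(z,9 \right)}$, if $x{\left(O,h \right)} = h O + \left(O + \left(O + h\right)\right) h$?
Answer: $66$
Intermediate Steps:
$p = 45$ ($p = 15 \cdot 3 = 45$)
$x{\left(O,h \right)} = O h + h \left(h + 2 O\right)$ ($x{\left(O,h \right)} = O h + \left(h + 2 O\right) h = O h + h \left(h + 2 O\right)$)
$\left(\left(p - 25\right) - 116\right) - x{\left(z,9 \right)} = \left(\left(45 - 25\right) - 116\right) - 9 \left(9 + 3 \left(-9\right)\right) = \left(20 - 116\right) - 9 \left(9 - 27\right) = -96 - 9 \left(-18\right) = -96 - -162 = -96 + 162 = 66$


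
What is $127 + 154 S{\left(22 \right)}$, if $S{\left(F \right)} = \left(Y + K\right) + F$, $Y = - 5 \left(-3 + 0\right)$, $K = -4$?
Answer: $5209$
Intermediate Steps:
$Y = 15$ ($Y = \left(-5\right) \left(-3\right) = 15$)
$S{\left(F \right)} = 11 + F$ ($S{\left(F \right)} = \left(15 - 4\right) + F = 11 + F$)
$127 + 154 S{\left(22 \right)} = 127 + 154 \left(11 + 22\right) = 127 + 154 \cdot 33 = 127 + 5082 = 5209$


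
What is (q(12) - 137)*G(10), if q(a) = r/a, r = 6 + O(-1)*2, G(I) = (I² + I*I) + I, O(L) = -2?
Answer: -28735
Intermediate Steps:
G(I) = I + 2*I² (G(I) = (I² + I²) + I = 2*I² + I = I + 2*I²)
r = 2 (r = 6 - 2*2 = 6 - 4 = 2)
q(a) = 2/a
(q(12) - 137)*G(10) = (2/12 - 137)*(10*(1 + 2*10)) = (2*(1/12) - 137)*(10*(1 + 20)) = (⅙ - 137)*(10*21) = -821/6*210 = -28735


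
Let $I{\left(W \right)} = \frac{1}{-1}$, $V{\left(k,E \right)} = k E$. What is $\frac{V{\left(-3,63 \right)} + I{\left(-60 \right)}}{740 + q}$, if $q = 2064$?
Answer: $- \frac{95}{1402} \approx -0.06776$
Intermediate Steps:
$V{\left(k,E \right)} = E k$
$I{\left(W \right)} = -1$
$\frac{V{\left(-3,63 \right)} + I{\left(-60 \right)}}{740 + q} = \frac{63 \left(-3\right) - 1}{740 + 2064} = \frac{-189 - 1}{2804} = \left(-190\right) \frac{1}{2804} = - \frac{95}{1402}$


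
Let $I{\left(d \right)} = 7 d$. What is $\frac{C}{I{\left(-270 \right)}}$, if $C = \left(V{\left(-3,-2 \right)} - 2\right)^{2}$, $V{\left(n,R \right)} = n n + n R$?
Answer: $- \frac{169}{1890} \approx -0.089418$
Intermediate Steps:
$V{\left(n,R \right)} = n^{2} + R n$
$C = 169$ ($C = \left(- 3 \left(-2 - 3\right) - 2\right)^{2} = \left(\left(-3\right) \left(-5\right) - 2\right)^{2} = \left(15 - 2\right)^{2} = 13^{2} = 169$)
$\frac{C}{I{\left(-270 \right)}} = \frac{169}{7 \left(-270\right)} = \frac{169}{-1890} = 169 \left(- \frac{1}{1890}\right) = - \frac{169}{1890}$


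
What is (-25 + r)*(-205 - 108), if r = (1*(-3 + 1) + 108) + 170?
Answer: -78563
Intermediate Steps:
r = 276 (r = (1*(-2) + 108) + 170 = (-2 + 108) + 170 = 106 + 170 = 276)
(-25 + r)*(-205 - 108) = (-25 + 276)*(-205 - 108) = 251*(-313) = -78563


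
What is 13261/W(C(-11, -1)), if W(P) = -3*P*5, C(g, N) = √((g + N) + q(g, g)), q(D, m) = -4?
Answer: 13261*I/60 ≈ 221.02*I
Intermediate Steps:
C(g, N) = √(-4 + N + g) (C(g, N) = √((g + N) - 4) = √((N + g) - 4) = √(-4 + N + g))
W(P) = -15*P
13261/W(C(-11, -1)) = 13261/((-15*√(-4 - 1 - 11))) = 13261/((-60*I)) = 13261*(I/60) = 13261*I/60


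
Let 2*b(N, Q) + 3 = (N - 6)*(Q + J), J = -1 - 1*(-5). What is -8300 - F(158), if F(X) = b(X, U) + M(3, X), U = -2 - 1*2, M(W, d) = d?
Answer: -16913/2 ≈ -8456.5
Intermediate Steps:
J = 4 (J = -1 + 5 = 4)
U = -4 (U = -2 - 2 = -4)
b(N, Q) = -3/2 + (-6 + N)*(4 + Q)/2 (b(N, Q) = -3/2 + ((N - 6)*(Q + 4))/2 = -3/2 + ((-6 + N)*(4 + Q))/2 = -3/2 + (-6 + N)*(4 + Q)/2)
F(X) = -3/2 + X (F(X) = (-27/2 - 3*(-4) + 2*X + (½)*X*(-4)) + X = (-27/2 + 12 + 2*X - 2*X) + X = -3/2 + X)
-8300 - F(158) = -8300 - (-3/2 + 158) = -8300 - 1*313/2 = -8300 - 313/2 = -16913/2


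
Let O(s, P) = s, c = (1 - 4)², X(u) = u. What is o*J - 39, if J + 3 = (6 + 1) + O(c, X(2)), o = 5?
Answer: 26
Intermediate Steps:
c = 9 (c = (-3)² = 9)
J = 13 (J = -3 + ((6 + 1) + 9) = -3 + (7 + 9) = -3 + 16 = 13)
o*J - 39 = 5*13 - 39 = 65 - 39 = 26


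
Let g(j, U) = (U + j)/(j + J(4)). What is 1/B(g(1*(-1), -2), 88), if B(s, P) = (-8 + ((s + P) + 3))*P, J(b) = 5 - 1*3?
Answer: 1/7040 ≈ 0.00014205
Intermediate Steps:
J(b) = 2 (J(b) = 5 - 3 = 2)
g(j, U) = (U + j)/(2 + j) (g(j, U) = (U + j)/(j + 2) = (U + j)/(2 + j))
B(s, P) = P*(-5 + P + s) (B(s, P) = (-8 + ((P + s) + 3))*P = (-8 + (3 + P + s))*P = (-5 + P + s)*P = P*(-5 + P + s))
1/B(g(1*(-1), -2), 88) = 1/(88*(-5 + 88 + (-2 + 1*(-1))/(2 + 1*(-1)))) = 1/(88*(-5 + 88 + (-2 - 1)/(2 - 1))) = 1/(88*(-5 + 88 - 3/1)) = 1/(88*(-5 + 88 + 1*(-3))) = 1/(88*(-5 + 88 - 3)) = 1/(88*80) = 1/7040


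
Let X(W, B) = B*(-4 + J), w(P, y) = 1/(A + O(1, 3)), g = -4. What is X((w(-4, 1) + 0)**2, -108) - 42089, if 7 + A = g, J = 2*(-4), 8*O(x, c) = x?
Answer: -40793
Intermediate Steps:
O(x, c) = x/8
J = -8
A = -11 (A = -7 - 4 = -11)
w(P, y) = -8/87 (w(P, y) = 1/(-11 + (1/8)*1) = 1/(-11 + 1/8) = 1/(-87/8) = -8/87)
X(W, B) = -12*B (X(W, B) = B*(-4 - 8) = B*(-12) = -12*B)
X((w(-4, 1) + 0)**2, -108) - 42089 = -12*(-108) - 42089 = 1296 - 42089 = -40793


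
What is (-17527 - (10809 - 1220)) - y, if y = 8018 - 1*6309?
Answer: -28825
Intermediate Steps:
y = 1709 (y = 8018 - 6309 = 1709)
(-17527 - (10809 - 1220)) - y = (-17527 - (10809 - 1220)) - 1*1709 = (-17527 - 1*9589) - 1709 = (-17527 - 9589) - 1709 = -27116 - 1709 = -28825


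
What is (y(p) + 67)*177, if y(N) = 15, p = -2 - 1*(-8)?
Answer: 14514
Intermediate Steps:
p = 6 (p = -2 + 8 = 6)
(y(p) + 67)*177 = (15 + 67)*177 = 82*177 = 14514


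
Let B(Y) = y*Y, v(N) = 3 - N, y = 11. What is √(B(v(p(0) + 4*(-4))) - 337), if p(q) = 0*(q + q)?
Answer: 8*I*√2 ≈ 11.314*I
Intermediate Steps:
p(q) = 0 (p(q) = 0*(2*q) = 0)
B(Y) = 11*Y
√(B(v(p(0) + 4*(-4))) - 337) = √(11*(3 - (0 + 4*(-4))) - 337) = √(11*(3 - (0 - 16)) - 337) = √(11*(3 - 1*(-16)) - 337) = √(11*(3 + 16) - 337) = √(11*19 - 337) = √(209 - 337) = √(-128) = 8*I*√2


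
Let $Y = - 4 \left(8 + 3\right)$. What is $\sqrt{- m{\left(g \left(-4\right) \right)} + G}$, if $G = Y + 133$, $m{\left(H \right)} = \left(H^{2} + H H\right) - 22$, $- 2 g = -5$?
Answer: $i \sqrt{89} \approx 9.434 i$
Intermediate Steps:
$g = \frac{5}{2}$ ($g = \left(- \frac{1}{2}\right) \left(-5\right) = \frac{5}{2} \approx 2.5$)
$Y = -44$ ($Y = \left(-4\right) 11 = -44$)
$m{\left(H \right)} = -22 + 2 H^{2}$ ($m{\left(H \right)} = \left(H^{2} + H^{2}\right) - 22 = 2 H^{2} - 22 = -22 + 2 H^{2}$)
$G = 89$ ($G = -44 + 133 = 89$)
$\sqrt{- m{\left(g \left(-4\right) \right)} + G} = \sqrt{- (-22 + 2 \left(\frac{5}{2} \left(-4\right)\right)^{2}) + 89} = \sqrt{- (-22 + 2 \left(-10\right)^{2}) + 89} = \sqrt{- (-22 + 2 \cdot 100) + 89} = \sqrt{- (-22 + 200) + 89} = \sqrt{\left(-1\right) 178 + 89} = \sqrt{-178 + 89} = \sqrt{-89} = i \sqrt{89}$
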